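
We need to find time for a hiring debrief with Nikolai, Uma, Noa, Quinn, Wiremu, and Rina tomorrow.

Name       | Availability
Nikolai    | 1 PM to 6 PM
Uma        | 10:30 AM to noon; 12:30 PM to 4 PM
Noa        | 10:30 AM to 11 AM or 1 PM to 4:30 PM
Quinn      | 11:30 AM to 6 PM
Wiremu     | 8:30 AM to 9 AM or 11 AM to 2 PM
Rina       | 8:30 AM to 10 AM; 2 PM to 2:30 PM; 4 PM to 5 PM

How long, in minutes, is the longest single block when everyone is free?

Nikolai ∩ Uma: 13:00-16:00.
Nikolai ∩ Uma ∩ Noa: 13:00-16:00.
Nikolai ∩ Uma ∩ Noa ∩ Quinn: 13:00-16:00.
Nikolai ∩ Uma ∩ Noa ∩ Quinn ∩ Wiremu: 13:00-14:00.
Nikolai ∩ Uma ∩ Noa ∩ Quinn ∩ Wiremu ∩ Rina: ∅.
There is no time when everyone is free.
No common window exists, so the longest block is 0 minutes.

0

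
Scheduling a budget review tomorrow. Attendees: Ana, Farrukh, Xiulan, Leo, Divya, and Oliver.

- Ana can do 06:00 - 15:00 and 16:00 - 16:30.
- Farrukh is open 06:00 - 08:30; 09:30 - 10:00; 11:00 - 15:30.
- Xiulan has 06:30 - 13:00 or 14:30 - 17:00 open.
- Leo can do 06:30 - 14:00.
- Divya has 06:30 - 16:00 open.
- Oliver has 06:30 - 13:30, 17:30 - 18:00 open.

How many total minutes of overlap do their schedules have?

270

Ana ∩ Farrukh: 06:00-08:30, 09:30-10:00, 11:00-15:00.
Ana ∩ Farrukh ∩ Xiulan: 06:30-08:30, 09:30-10:00, 11:00-13:00, 14:30-15:00.
Ana ∩ Farrukh ∩ Xiulan ∩ Leo: 06:30-08:30, 09:30-10:00, 11:00-13:00.
Ana ∩ Farrukh ∩ Xiulan ∩ Leo ∩ Divya: 06:30-08:30, 09:30-10:00, 11:00-13:00.
Ana ∩ Farrukh ∩ Xiulan ∩ Leo ∩ Divya ∩ Oliver: 06:30-08:30, 09:30-10:00, 11:00-13:00.
So the common availability across everyone is 06:30-08:30, 09:30-10:00, 11:00-13:00.
Summing the common windows: 120 + 30 + 120 = 270 minutes.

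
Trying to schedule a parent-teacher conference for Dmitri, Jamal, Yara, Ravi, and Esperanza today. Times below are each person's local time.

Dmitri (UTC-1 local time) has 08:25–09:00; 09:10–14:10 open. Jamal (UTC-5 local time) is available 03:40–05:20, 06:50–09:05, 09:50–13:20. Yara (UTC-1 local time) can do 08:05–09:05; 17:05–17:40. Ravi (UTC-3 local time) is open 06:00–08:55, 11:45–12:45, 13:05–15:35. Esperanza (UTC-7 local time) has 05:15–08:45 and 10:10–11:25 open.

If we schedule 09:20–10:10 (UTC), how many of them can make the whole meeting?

Dmitri in UTC: 09:25-10:00, 10:10-15:10 (add 1h to convert from UTC-1).
Jamal in UTC: 08:40-10:20, 11:50-14:05, 14:50-18:20 (add 5h to convert from UTC-5).
Yara in UTC: 09:05-10:05, 18:05-18:40 (add 1h to convert from UTC-1).
Ravi in UTC: 09:00-11:55, 14:45-15:45, 16:05-18:35 (add 3h to convert from UTC-3).
Esperanza in UTC: 12:15-15:45, 17:10-18:25 (add 7h to convert from UTC-7).
Jamal and Ravi can make the full 09:20-10:10 slot — that's 2.

2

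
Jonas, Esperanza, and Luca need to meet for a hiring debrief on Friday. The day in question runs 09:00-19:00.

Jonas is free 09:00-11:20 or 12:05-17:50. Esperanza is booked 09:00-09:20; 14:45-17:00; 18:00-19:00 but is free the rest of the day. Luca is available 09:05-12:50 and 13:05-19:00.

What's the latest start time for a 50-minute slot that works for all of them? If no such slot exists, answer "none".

Jonas free: 09:00-11:20, 12:05-17:50.
Esperanza free: 09:20-14:45, 17:00-18:00 (invert busy blocks within the working day).
Luca free: 09:05-12:50, 13:05-19:00.
Jonas ∩ Esperanza: 09:20-11:20, 12:05-14:45, 17:00-17:50.
Jonas ∩ Esperanza ∩ Luca: 09:20-11:20, 12:05-12:50, 13:05-14:45, 17:00-17:50.
So the common availability across everyone is 09:20-11:20, 12:05-12:50, 13:05-14:45, 17:00-17:50.
The last common window of at least 50 minutes is 17:00-17:50; a 50-minute meeting can start as late as 17:00 and still end by 17:50.

17:00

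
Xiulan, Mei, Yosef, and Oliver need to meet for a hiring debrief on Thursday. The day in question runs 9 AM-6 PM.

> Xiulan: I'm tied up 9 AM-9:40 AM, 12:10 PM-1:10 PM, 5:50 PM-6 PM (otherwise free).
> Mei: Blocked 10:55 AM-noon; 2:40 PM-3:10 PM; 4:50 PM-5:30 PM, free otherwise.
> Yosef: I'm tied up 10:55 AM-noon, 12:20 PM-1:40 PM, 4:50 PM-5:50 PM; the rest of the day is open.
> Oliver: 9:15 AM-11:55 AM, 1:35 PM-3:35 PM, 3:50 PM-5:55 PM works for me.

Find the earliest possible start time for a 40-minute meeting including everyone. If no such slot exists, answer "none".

09:40

Xiulan free: 09:40-12:10, 13:10-17:50 (invert busy blocks within the working day).
Mei free: 09:00-10:55, 12:00-14:40, 15:10-16:50, 17:30-18:00 (invert busy blocks within the working day).
Yosef free: 09:00-10:55, 12:00-12:20, 13:40-16:50, 17:50-18:00 (invert busy blocks within the working day).
Oliver free: 09:15-11:55, 13:35-15:35, 15:50-17:55.
Xiulan ∩ Mei: 09:40-10:55, 12:00-12:10, 13:10-14:40, 15:10-16:50, 17:30-17:50.
Xiulan ∩ Mei ∩ Yosef: 09:40-10:55, 12:00-12:10, 13:40-14:40, 15:10-16:50.
Xiulan ∩ Mei ∩ Yosef ∩ Oliver: 09:40-10:55, 13:40-14:40, 15:10-15:35, 15:50-16:50.
So the common availability across everyone is 09:40-10:55, 13:40-14:40, 15:10-15:35, 15:50-16:50.
The first common window of at least 40 minutes is 09:40-10:55, so the earliest start is 09:40.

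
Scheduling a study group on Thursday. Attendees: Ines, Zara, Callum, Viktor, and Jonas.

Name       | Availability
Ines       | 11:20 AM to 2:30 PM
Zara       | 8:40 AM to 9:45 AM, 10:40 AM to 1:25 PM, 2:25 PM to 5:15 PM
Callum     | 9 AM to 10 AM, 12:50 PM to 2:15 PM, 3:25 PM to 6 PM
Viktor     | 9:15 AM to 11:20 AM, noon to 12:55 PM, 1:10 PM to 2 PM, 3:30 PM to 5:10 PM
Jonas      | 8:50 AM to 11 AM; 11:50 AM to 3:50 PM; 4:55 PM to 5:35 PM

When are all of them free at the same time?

12:50-12:55, 13:10-13:25

Ines ∩ Zara: 11:20-13:25, 14:25-14:30.
Ines ∩ Zara ∩ Callum: 12:50-13:25.
Ines ∩ Zara ∩ Callum ∩ Viktor: 12:50-12:55, 13:10-13:25.
Ines ∩ Zara ∩ Callum ∩ Viktor ∩ Jonas: 12:50-12:55, 13:10-13:25.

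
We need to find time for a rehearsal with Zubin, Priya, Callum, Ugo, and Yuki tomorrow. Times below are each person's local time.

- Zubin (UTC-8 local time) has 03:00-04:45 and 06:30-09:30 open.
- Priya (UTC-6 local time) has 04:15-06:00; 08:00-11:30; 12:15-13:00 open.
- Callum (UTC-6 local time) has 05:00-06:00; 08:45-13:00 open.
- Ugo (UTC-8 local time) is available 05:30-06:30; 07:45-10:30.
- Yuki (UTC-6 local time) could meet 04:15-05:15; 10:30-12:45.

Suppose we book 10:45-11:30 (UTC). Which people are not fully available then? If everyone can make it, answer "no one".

Callum, Ugo, Yuki, Zubin

Zubin in UTC: 11:00-12:45, 14:30-17:30 (add 8h to convert from UTC-8).
Priya in UTC: 10:15-12:00, 14:00-17:30, 18:15-19:00 (add 6h to convert from UTC-6).
Callum in UTC: 11:00-12:00, 14:45-19:00 (add 6h to convert from UTC-6).
Ugo in UTC: 13:30-14:30, 15:45-18:30 (add 8h to convert from UTC-8).
Yuki in UTC: 10:15-11:15, 16:30-18:45 (add 6h to convert from UTC-6).
Zubin: not fully free for 10:45-11:30. Priya: free for 10:45-11:30. Callum: not fully free for 10:45-11:30. Ugo: not fully free for 10:45-11:30. Yuki: not fully free for 10:45-11:30.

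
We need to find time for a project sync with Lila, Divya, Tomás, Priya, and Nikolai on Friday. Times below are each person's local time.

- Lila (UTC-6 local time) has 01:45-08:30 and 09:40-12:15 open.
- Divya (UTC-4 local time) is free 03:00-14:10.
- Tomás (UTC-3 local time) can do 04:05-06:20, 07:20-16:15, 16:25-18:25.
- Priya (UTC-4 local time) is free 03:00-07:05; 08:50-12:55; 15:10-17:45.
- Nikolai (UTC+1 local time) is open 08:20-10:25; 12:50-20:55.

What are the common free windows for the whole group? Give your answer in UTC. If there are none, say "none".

Lila in UTC: 07:45-14:30, 15:40-18:15 (add 6h to convert from UTC-6).
Divya in UTC: 07:00-18:10 (add 4h to convert from UTC-4).
Tomás in UTC: 07:05-09:20, 10:20-19:15, 19:25-21:25 (add 3h to convert from UTC-3).
Priya in UTC: 07:00-11:05, 12:50-16:55, 19:10-21:45 (add 4h to convert from UTC-4).
Nikolai in UTC: 07:20-09:25, 11:50-19:55 (subtract 1h to convert from UTC+1).
Lila ∩ Divya: 07:45-14:30, 15:40-18:10.
Lila ∩ Divya ∩ Tomás: 07:45-09:20, 10:20-14:30, 15:40-18:10.
Lila ∩ Divya ∩ Tomás ∩ Priya: 07:45-09:20, 10:20-11:05, 12:50-14:30, 15:40-16:55.
Lila ∩ Divya ∩ Tomás ∩ Priya ∩ Nikolai: 07:45-09:20, 12:50-14:30, 15:40-16:55.

07:45-09:20, 12:50-14:30, 15:40-16:55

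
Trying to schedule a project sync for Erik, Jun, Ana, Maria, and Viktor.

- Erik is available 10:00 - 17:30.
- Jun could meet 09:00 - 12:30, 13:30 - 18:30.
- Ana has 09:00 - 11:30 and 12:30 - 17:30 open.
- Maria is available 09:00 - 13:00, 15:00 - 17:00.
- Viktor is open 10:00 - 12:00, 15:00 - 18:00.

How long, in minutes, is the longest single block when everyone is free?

Erik ∩ Jun: 10:00-12:30, 13:30-17:30.
Erik ∩ Jun ∩ Ana: 10:00-11:30, 13:30-17:30.
Erik ∩ Jun ∩ Ana ∩ Maria: 10:00-11:30, 15:00-17:00.
Erik ∩ Jun ∩ Ana ∩ Maria ∩ Viktor: 10:00-11:30, 15:00-17:00.
The longest is 15:00-17:00 at 120 minutes.

120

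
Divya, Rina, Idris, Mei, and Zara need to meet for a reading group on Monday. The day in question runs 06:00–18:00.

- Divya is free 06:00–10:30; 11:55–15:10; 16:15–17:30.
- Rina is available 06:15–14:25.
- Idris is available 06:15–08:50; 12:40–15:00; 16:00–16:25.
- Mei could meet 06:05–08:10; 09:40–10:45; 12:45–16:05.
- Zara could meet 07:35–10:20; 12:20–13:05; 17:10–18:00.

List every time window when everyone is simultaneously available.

07:35-08:10, 12:45-13:05

Divya ∩ Rina: 06:15-10:30, 11:55-14:25.
Divya ∩ Rina ∩ Idris: 06:15-08:50, 12:40-14:25.
Divya ∩ Rina ∩ Idris ∩ Mei: 06:15-08:10, 12:45-14:25.
Divya ∩ Rina ∩ Idris ∩ Mei ∩ Zara: 07:35-08:10, 12:45-13:05.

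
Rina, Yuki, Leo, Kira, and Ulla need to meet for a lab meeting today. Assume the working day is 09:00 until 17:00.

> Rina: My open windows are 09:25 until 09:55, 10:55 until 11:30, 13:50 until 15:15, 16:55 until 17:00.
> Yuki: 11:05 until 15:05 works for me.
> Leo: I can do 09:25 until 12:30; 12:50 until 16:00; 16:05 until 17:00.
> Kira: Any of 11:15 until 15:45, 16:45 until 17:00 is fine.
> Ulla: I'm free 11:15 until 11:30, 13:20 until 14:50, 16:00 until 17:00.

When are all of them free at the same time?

Rina ∩ Yuki: 11:05-11:30, 13:50-15:05.
Rina ∩ Yuki ∩ Leo: 11:05-11:30, 13:50-15:05.
Rina ∩ Yuki ∩ Leo ∩ Kira: 11:15-11:30, 13:50-15:05.
Rina ∩ Yuki ∩ Leo ∩ Kira ∩ Ulla: 11:15-11:30, 13:50-14:50.

11:15-11:30, 13:50-14:50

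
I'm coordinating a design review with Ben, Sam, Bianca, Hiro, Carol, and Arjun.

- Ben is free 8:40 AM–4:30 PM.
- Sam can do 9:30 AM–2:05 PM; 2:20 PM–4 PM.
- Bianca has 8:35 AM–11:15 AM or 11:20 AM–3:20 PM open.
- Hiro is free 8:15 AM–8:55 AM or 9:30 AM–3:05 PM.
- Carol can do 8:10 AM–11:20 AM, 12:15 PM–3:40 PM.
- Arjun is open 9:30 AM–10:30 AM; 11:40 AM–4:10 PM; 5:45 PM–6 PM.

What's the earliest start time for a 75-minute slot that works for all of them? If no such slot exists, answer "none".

Ben ∩ Sam: 09:30-14:05, 14:20-16:00.
Ben ∩ Sam ∩ Bianca: 09:30-11:15, 11:20-14:05, 14:20-15:20.
Ben ∩ Sam ∩ Bianca ∩ Hiro: 09:30-11:15, 11:20-14:05, 14:20-15:05.
Ben ∩ Sam ∩ Bianca ∩ Hiro ∩ Carol: 09:30-11:15, 12:15-14:05, 14:20-15:05.
Ben ∩ Sam ∩ Bianca ∩ Hiro ∩ Carol ∩ Arjun: 09:30-10:30, 12:15-14:05, 14:20-15:05.
The first common window of at least 75 minutes is 12:15-14:05, so the earliest start is 12:15.

12:15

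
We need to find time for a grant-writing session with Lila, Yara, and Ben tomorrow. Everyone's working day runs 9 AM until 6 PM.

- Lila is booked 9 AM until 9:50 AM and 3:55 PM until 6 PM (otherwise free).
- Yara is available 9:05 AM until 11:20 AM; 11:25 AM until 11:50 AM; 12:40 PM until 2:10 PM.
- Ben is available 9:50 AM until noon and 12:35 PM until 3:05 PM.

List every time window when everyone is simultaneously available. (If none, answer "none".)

09:50-11:20, 11:25-11:50, 12:40-14:10

Lila free: 09:50-15:55 (invert busy blocks within the working day).
Yara free: 09:05-11:20, 11:25-11:50, 12:40-14:10.
Ben free: 09:50-12:00, 12:35-15:05.
Lila ∩ Yara: 09:50-11:20, 11:25-11:50, 12:40-14:10.
Lila ∩ Yara ∩ Ben: 09:50-11:20, 11:25-11:50, 12:40-14:10.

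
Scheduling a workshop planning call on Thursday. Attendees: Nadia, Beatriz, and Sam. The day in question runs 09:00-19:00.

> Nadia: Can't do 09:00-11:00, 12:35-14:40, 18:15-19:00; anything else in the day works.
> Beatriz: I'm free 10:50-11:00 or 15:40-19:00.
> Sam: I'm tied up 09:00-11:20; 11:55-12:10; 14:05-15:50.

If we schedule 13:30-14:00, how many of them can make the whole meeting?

1

Nadia free: 11:00-12:35, 14:40-18:15 (invert busy blocks within the working day).
Beatriz free: 10:50-11:00, 15:40-19:00.
Sam free: 11:20-11:55, 12:10-14:05, 15:50-19:00 (invert busy blocks within the working day).
Sam can make the full 13:30-14:00 slot — that's 1.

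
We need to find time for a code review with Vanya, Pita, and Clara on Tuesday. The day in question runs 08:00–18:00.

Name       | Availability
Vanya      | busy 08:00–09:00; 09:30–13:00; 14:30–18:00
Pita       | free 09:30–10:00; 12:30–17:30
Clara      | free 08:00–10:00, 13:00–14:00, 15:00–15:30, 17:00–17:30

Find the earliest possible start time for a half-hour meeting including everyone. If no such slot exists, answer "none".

Vanya free: 09:00-09:30, 13:00-14:30 (invert busy blocks within the working day).
Pita free: 09:30-10:00, 12:30-17:30.
Clara free: 08:00-10:00, 13:00-14:00, 15:00-15:30, 17:00-17:30.
Vanya ∩ Pita: 13:00-14:30.
Vanya ∩ Pita ∩ Clara: 13:00-14:00.
Those are the intersection windows.
The first common window of at least 30 minutes is 13:00-14:00, so the earliest start is 13:00.

13:00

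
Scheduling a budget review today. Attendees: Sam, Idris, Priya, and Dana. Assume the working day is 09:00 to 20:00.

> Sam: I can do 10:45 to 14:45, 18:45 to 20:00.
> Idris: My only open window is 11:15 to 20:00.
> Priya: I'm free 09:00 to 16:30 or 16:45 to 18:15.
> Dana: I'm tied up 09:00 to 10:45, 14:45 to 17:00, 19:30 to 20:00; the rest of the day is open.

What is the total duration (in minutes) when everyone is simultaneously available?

210

Sam free: 10:45-14:45, 18:45-20:00.
Idris free: 11:15-20:00.
Priya free: 09:00-16:30, 16:45-18:15.
Dana free: 10:45-14:45, 17:00-19:30 (invert busy blocks within the working day).
Sam ∩ Idris: 11:15-14:45, 18:45-20:00.
Sam ∩ Idris ∩ Priya: 11:15-14:45.
Sam ∩ Idris ∩ Priya ∩ Dana: 11:15-14:45.
That's a single block of 210 minutes.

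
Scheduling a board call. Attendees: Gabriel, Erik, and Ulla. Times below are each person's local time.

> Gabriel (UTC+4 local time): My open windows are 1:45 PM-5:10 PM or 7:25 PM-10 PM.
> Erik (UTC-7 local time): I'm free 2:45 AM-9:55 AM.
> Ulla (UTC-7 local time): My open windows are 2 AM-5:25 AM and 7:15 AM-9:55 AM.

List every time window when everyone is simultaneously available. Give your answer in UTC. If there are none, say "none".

Gabriel in UTC: 09:45-13:10, 15:25-18:00 (subtract 4h to convert from UTC+4).
Erik in UTC: 09:45-16:55 (add 7h to convert from UTC-7).
Ulla in UTC: 09:00-12:25, 14:15-16:55 (add 7h to convert from UTC-7).
Gabriel ∩ Erik: 09:45-13:10, 15:25-16:55.
Gabriel ∩ Erik ∩ Ulla: 09:45-12:25, 15:25-16:55.
Those are the intersection windows.

09:45-12:25, 15:25-16:55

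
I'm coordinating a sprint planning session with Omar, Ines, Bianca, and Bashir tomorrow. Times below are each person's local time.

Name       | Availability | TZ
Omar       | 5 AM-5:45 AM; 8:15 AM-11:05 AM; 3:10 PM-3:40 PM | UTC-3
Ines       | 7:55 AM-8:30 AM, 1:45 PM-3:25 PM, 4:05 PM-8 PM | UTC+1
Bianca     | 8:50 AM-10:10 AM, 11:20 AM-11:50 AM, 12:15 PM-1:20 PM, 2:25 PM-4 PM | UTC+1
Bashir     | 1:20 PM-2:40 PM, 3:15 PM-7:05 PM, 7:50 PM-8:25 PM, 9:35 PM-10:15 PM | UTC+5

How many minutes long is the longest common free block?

40

Omar in UTC: 08:00-08:45, 11:15-14:05, 18:10-18:40 (add 3h to convert from UTC-3).
Ines in UTC: 06:55-07:30, 12:45-14:25, 15:05-19:00 (subtract 1h to convert from UTC+1).
Bianca in UTC: 07:50-09:10, 10:20-10:50, 11:15-12:20, 13:25-15:00 (subtract 1h to convert from UTC+1).
Bashir in UTC: 08:20-09:40, 10:15-14:05, 14:50-15:25, 16:35-17:15 (subtract 5h to convert from UTC+5).
Omar ∩ Ines: 12:45-14:05, 18:10-18:40.
Omar ∩ Ines ∩ Bianca: 13:25-14:05.
Omar ∩ Ines ∩ Bianca ∩ Bashir: 13:25-14:05.
The longest is 13:25-14:05 at 40 minutes.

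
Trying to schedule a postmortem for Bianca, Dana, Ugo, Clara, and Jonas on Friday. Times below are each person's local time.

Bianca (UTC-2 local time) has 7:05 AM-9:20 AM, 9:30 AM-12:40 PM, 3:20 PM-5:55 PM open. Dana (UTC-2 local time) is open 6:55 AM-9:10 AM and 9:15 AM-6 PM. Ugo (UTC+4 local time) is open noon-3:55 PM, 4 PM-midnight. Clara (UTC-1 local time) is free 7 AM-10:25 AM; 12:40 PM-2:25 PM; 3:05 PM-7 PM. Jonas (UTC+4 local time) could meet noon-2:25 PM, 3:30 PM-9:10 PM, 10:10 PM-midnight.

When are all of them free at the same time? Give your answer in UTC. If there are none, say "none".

09:05-10:25, 13:40-14:40, 18:10-19:55

Bianca in UTC: 09:05-11:20, 11:30-14:40, 17:20-19:55 (add 2h to convert from UTC-2).
Dana in UTC: 08:55-11:10, 11:15-20:00 (add 2h to convert from UTC-2).
Ugo in UTC: 08:00-11:55, 12:00-20:00 (subtract 4h to convert from UTC+4).
Clara in UTC: 08:00-11:25, 13:40-15:25, 16:05-20:00 (add 1h to convert from UTC-1).
Jonas in UTC: 08:00-10:25, 11:30-17:10, 18:10-20:00 (subtract 4h to convert from UTC+4).
Bianca ∩ Dana: 09:05-11:10, 11:15-11:20, 11:30-14:40, 17:20-19:55.
Bianca ∩ Dana ∩ Ugo: 09:05-11:10, 11:15-11:20, 11:30-11:55, 12:00-14:40, 17:20-19:55.
Bianca ∩ Dana ∩ Ugo ∩ Clara: 09:05-11:10, 11:15-11:20, 13:40-14:40, 17:20-19:55.
Bianca ∩ Dana ∩ Ugo ∩ Clara ∩ Jonas: 09:05-10:25, 13:40-14:40, 18:10-19:55.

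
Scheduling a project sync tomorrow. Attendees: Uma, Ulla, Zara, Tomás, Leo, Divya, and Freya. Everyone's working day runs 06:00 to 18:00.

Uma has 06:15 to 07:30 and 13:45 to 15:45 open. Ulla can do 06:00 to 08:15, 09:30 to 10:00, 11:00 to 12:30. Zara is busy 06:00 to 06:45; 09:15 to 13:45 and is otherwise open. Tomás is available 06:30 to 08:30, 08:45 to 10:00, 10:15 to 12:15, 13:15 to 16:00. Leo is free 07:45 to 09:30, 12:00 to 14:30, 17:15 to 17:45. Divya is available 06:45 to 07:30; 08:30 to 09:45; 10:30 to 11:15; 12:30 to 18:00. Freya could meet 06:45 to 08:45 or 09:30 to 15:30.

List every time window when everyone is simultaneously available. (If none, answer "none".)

Uma free: 06:15-07:30, 13:45-15:45.
Ulla free: 06:00-08:15, 09:30-10:00, 11:00-12:30.
Zara free: 06:45-09:15, 13:45-18:00 (invert busy blocks within the working day).
Tomás free: 06:30-08:30, 08:45-10:00, 10:15-12:15, 13:15-16:00.
Leo free: 07:45-09:30, 12:00-14:30, 17:15-17:45.
Divya free: 06:45-07:30, 08:30-09:45, 10:30-11:15, 12:30-18:00.
Freya free: 06:45-08:45, 09:30-15:30.
Uma ∩ Ulla: 06:15-07:30.
Uma ∩ Ulla ∩ Zara: 06:45-07:30.
Uma ∩ Ulla ∩ Zara ∩ Tomás: 06:45-07:30.
Uma ∩ Ulla ∩ Zara ∩ Tomás ∩ Leo: ∅.
Uma ∩ Ulla ∩ Zara ∩ Tomás ∩ Leo ∩ Divya: ∅.
Uma ∩ Ulla ∩ Zara ∩ Tomás ∩ Leo ∩ Divya ∩ Freya: ∅.
There is no time when everyone is free.

none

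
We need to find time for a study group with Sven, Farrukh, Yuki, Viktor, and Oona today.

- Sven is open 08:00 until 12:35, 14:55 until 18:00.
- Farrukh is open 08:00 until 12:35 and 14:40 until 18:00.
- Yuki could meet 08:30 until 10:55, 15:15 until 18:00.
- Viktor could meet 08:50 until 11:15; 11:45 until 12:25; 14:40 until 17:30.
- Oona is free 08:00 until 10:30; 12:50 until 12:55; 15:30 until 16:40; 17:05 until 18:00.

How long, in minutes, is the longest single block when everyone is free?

Sven ∩ Farrukh: 08:00-12:35, 14:55-18:00.
Sven ∩ Farrukh ∩ Yuki: 08:30-10:55, 15:15-18:00.
Sven ∩ Farrukh ∩ Yuki ∩ Viktor: 08:50-10:55, 15:15-17:30.
Sven ∩ Farrukh ∩ Yuki ∩ Viktor ∩ Oona: 08:50-10:30, 15:30-16:40, 17:05-17:30.
So the common availability across everyone is 08:50-10:30, 15:30-16:40, 17:05-17:30.
The longest is 08:50-10:30 at 100 minutes.

100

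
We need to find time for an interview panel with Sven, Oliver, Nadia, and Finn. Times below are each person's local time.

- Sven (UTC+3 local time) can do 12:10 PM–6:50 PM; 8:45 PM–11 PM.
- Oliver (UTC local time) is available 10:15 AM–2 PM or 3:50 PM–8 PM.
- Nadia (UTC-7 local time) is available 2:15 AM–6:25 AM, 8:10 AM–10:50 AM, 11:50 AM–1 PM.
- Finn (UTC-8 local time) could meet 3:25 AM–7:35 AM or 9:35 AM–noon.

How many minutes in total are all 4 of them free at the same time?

195

Sven in UTC: 09:10-15:50, 17:45-20:00 (subtract 3h to convert from UTC+3).
Oliver in UTC: 10:15-14:00, 15:50-20:00.
Nadia in UTC: 09:15-13:25, 15:10-17:50, 18:50-20:00 (add 7h to convert from UTC-7).
Finn in UTC: 11:25-15:35, 17:35-20:00 (add 8h to convert from UTC-8).
Sven ∩ Oliver: 10:15-14:00, 17:45-20:00.
Sven ∩ Oliver ∩ Nadia: 10:15-13:25, 17:45-17:50, 18:50-20:00.
Sven ∩ Oliver ∩ Nadia ∩ Finn: 11:25-13:25, 17:45-17:50, 18:50-20:00.
Summing the common windows: 120 + 5 + 70 = 195 minutes.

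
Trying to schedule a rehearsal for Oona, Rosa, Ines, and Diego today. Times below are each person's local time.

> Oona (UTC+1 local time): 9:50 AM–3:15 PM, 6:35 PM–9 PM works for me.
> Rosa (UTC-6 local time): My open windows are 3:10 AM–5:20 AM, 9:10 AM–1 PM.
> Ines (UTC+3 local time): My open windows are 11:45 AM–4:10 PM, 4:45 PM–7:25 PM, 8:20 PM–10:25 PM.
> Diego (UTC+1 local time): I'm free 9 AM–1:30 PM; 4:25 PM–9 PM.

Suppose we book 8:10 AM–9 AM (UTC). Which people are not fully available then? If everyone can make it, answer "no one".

Oona in UTC: 08:50-14:15, 17:35-20:00 (subtract 1h to convert from UTC+1).
Rosa in UTC: 09:10-11:20, 15:10-19:00 (add 6h to convert from UTC-6).
Ines in UTC: 08:45-13:10, 13:45-16:25, 17:20-19:25 (subtract 3h to convert from UTC+3).
Diego in UTC: 08:00-12:30, 15:25-20:00 (subtract 1h to convert from UTC+1).
Oona: not fully free for 08:10-09:00. Rosa: not fully free for 08:10-09:00. Ines: not fully free for 08:10-09:00. Diego: free for 08:10-09:00.

Ines, Oona, Rosa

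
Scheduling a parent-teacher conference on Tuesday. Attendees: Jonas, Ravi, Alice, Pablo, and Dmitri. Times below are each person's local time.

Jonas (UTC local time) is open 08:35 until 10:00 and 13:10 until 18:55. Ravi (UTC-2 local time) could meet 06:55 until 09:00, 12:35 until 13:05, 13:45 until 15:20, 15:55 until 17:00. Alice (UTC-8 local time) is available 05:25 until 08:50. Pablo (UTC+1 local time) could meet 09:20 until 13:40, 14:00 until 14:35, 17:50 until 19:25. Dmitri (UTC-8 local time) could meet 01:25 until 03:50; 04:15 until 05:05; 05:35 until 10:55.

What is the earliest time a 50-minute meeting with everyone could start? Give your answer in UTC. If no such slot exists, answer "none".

Jonas in UTC: 08:35-10:00, 13:10-18:55.
Ravi in UTC: 08:55-11:00, 14:35-15:05, 15:45-17:20, 17:55-19:00 (add 2h to convert from UTC-2).
Alice in UTC: 13:25-16:50 (add 8h to convert from UTC-8).
Pablo in UTC: 08:20-12:40, 13:00-13:35, 16:50-18:25 (subtract 1h to convert from UTC+1).
Dmitri in UTC: 09:25-11:50, 12:15-13:05, 13:35-18:55 (add 8h to convert from UTC-8).
Jonas ∩ Ravi: 08:55-10:00, 14:35-15:05, 15:45-17:20, 17:55-18:55.
Jonas ∩ Ravi ∩ Alice: 14:35-15:05, 15:45-16:50.
Jonas ∩ Ravi ∩ Alice ∩ Pablo: ∅.
Jonas ∩ Ravi ∩ Alice ∩ Pablo ∩ Dmitri: ∅.
There is no time when everyone is free.
No common window is at least 50 minutes long.

none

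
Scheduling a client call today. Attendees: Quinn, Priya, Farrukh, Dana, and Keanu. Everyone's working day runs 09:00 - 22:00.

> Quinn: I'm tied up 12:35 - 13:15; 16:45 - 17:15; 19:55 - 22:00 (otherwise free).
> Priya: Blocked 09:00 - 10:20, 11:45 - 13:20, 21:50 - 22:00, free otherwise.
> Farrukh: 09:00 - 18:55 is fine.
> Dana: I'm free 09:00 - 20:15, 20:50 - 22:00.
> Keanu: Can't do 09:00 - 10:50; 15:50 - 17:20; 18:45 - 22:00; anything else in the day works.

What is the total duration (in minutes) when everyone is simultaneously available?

290

Quinn free: 09:00-12:35, 13:15-16:45, 17:15-19:55 (invert busy blocks within the working day).
Priya free: 10:20-11:45, 13:20-21:50 (invert busy blocks within the working day).
Farrukh free: 09:00-18:55.
Dana free: 09:00-20:15, 20:50-22:00.
Keanu free: 10:50-15:50, 17:20-18:45 (invert busy blocks within the working day).
Quinn ∩ Priya: 10:20-11:45, 13:20-16:45, 17:15-19:55.
Quinn ∩ Priya ∩ Farrukh: 10:20-11:45, 13:20-16:45, 17:15-18:55.
Quinn ∩ Priya ∩ Farrukh ∩ Dana: 10:20-11:45, 13:20-16:45, 17:15-18:55.
Quinn ∩ Priya ∩ Farrukh ∩ Dana ∩ Keanu: 10:50-11:45, 13:20-15:50, 17:20-18:45.
Those are the intersection windows.
Summing the common windows: 55 + 150 + 85 = 290 minutes.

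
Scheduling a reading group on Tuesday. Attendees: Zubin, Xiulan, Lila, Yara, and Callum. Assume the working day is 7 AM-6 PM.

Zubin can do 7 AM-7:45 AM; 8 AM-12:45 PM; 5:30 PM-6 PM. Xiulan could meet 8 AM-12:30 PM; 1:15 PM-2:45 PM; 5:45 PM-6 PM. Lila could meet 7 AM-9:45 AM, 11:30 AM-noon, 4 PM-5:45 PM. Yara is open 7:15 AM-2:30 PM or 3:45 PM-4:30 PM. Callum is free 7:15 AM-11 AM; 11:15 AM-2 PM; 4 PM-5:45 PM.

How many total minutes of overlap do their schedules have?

135

Zubin ∩ Xiulan: 08:00-12:30, 17:45-18:00.
Zubin ∩ Xiulan ∩ Lila: 08:00-09:45, 11:30-12:00.
Zubin ∩ Xiulan ∩ Lila ∩ Yara: 08:00-09:45, 11:30-12:00.
Zubin ∩ Xiulan ∩ Lila ∩ Yara ∩ Callum: 08:00-09:45, 11:30-12:00.
Summing the common windows: 105 + 30 = 135 minutes.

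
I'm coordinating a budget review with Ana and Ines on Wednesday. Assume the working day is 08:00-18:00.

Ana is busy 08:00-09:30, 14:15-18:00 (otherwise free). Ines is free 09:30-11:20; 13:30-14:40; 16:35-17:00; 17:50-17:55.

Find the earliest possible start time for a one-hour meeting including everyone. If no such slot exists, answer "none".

Ana free: 09:30-14:15 (invert busy blocks within the working day).
Ines free: 09:30-11:20, 13:30-14:40, 16:35-17:00, 17:50-17:55.
Ana ∩ Ines: 09:30-11:20, 13:30-14:15.
The first common window of at least 60 minutes is 09:30-11:20, so the earliest start is 09:30.

09:30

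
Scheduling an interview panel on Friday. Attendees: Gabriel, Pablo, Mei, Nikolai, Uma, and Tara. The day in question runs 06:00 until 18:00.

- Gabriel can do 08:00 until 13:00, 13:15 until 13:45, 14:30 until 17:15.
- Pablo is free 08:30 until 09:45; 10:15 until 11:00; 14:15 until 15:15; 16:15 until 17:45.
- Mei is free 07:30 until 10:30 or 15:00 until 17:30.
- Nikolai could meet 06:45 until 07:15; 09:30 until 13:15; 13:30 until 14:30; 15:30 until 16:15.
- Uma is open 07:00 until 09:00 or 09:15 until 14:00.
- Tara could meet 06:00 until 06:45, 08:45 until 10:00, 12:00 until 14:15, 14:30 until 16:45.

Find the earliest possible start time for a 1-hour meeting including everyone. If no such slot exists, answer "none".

none

Gabriel ∩ Pablo: 08:30-09:45, 10:15-11:00, 14:30-15:15, 16:15-17:15.
Gabriel ∩ Pablo ∩ Mei: 08:30-09:45, 10:15-10:30, 15:00-15:15, 16:15-17:15.
Gabriel ∩ Pablo ∩ Mei ∩ Nikolai: 09:30-09:45, 10:15-10:30.
Gabriel ∩ Pablo ∩ Mei ∩ Nikolai ∩ Uma: 09:30-09:45, 10:15-10:30.
Gabriel ∩ Pablo ∩ Mei ∩ Nikolai ∩ Uma ∩ Tara: 09:30-09:45.
No common window is at least 60 minutes long.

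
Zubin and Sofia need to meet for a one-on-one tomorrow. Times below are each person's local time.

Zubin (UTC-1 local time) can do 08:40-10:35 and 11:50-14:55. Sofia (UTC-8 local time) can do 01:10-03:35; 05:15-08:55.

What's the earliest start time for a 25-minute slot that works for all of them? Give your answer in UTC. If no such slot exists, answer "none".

09:40

Zubin in UTC: 09:40-11:35, 12:50-15:55 (add 1h to convert from UTC-1).
Sofia in UTC: 09:10-11:35, 13:15-16:55 (add 8h to convert from UTC-8).
Zubin ∩ Sofia: 09:40-11:35, 13:15-15:55.
The first common window of at least 25 minutes is 09:40-11:35, so the earliest start is 09:40.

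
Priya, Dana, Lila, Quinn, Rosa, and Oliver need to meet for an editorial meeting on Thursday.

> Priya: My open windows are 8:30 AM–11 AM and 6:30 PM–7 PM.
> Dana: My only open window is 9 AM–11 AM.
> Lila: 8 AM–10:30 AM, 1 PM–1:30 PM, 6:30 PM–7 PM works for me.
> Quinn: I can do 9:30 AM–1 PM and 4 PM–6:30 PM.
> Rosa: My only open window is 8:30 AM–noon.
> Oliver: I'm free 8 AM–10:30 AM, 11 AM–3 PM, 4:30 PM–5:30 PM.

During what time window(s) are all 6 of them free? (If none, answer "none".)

09:30-10:30

Priya ∩ Dana: 09:00-11:00.
Priya ∩ Dana ∩ Lila: 09:00-10:30.
Priya ∩ Dana ∩ Lila ∩ Quinn: 09:30-10:30.
Priya ∩ Dana ∩ Lila ∩ Quinn ∩ Rosa: 09:30-10:30.
Priya ∩ Dana ∩ Lila ∩ Quinn ∩ Rosa ∩ Oliver: 09:30-10:30.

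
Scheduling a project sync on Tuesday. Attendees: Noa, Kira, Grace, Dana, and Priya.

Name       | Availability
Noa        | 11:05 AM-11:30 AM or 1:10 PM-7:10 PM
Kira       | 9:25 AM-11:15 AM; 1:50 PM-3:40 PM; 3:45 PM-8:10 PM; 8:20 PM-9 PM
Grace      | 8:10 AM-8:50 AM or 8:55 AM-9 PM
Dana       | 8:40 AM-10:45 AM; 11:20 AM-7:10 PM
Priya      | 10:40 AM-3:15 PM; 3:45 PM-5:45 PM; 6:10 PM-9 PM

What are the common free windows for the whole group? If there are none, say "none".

13:50-15:15, 15:45-17:45, 18:10-19:10

Noa ∩ Kira: 11:05-11:15, 13:50-15:40, 15:45-19:10.
Noa ∩ Kira ∩ Grace: 11:05-11:15, 13:50-15:40, 15:45-19:10.
Noa ∩ Kira ∩ Grace ∩ Dana: 13:50-15:40, 15:45-19:10.
Noa ∩ Kira ∩ Grace ∩ Dana ∩ Priya: 13:50-15:15, 15:45-17:45, 18:10-19:10.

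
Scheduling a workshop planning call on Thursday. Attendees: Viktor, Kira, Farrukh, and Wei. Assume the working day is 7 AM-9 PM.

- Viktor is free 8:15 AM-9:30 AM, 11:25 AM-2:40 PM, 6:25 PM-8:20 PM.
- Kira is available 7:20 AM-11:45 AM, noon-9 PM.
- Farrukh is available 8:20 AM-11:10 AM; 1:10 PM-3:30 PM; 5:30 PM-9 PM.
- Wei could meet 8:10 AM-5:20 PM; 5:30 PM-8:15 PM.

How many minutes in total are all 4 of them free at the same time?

270

Viktor ∩ Kira: 08:15-09:30, 11:25-11:45, 12:00-14:40, 18:25-20:20.
Viktor ∩ Kira ∩ Farrukh: 08:20-09:30, 13:10-14:40, 18:25-20:20.
Viktor ∩ Kira ∩ Farrukh ∩ Wei: 08:20-09:30, 13:10-14:40, 18:25-20:15.
Summing the common windows: 70 + 90 + 110 = 270 minutes.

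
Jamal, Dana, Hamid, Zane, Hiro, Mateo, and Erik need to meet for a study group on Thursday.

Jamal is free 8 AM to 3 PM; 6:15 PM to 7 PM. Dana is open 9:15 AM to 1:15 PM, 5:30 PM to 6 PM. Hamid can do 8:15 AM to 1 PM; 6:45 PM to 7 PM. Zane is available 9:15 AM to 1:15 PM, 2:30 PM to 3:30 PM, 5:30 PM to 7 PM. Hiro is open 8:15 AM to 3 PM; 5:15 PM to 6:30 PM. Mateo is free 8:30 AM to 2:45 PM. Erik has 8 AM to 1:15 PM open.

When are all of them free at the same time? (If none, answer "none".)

Jamal ∩ Dana: 09:15-13:15.
Jamal ∩ Dana ∩ Hamid: 09:15-13:00.
Jamal ∩ Dana ∩ Hamid ∩ Zane: 09:15-13:00.
Jamal ∩ Dana ∩ Hamid ∩ Zane ∩ Hiro: 09:15-13:00.
Jamal ∩ Dana ∩ Hamid ∩ Zane ∩ Hiro ∩ Mateo: 09:15-13:00.
Jamal ∩ Dana ∩ Hamid ∩ Zane ∩ Hiro ∩ Mateo ∩ Erik: 09:15-13:00.

09:15-13:00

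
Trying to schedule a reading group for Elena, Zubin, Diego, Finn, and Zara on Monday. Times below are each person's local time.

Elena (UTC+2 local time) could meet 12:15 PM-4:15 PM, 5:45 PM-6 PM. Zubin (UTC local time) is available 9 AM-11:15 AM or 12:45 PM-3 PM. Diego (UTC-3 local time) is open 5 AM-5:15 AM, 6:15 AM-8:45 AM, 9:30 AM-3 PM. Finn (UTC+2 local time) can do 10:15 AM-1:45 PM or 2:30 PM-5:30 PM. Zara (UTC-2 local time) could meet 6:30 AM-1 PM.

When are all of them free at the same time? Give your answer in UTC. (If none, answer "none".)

Elena in UTC: 10:15-14:15, 15:45-16:00 (subtract 2h to convert from UTC+2).
Zubin in UTC: 09:00-11:15, 12:45-15:00.
Diego in UTC: 08:00-08:15, 09:15-11:45, 12:30-18:00 (add 3h to convert from UTC-3).
Finn in UTC: 08:15-11:45, 12:30-15:30 (subtract 2h to convert from UTC+2).
Zara in UTC: 08:30-15:00 (add 2h to convert from UTC-2).
Elena ∩ Zubin: 10:15-11:15, 12:45-14:15.
Elena ∩ Zubin ∩ Diego: 10:15-11:15, 12:45-14:15.
Elena ∩ Zubin ∩ Diego ∩ Finn: 10:15-11:15, 12:45-14:15.
Elena ∩ Zubin ∩ Diego ∩ Finn ∩ Zara: 10:15-11:15, 12:45-14:15.
Those are the intersection windows.

10:15-11:15, 12:45-14:15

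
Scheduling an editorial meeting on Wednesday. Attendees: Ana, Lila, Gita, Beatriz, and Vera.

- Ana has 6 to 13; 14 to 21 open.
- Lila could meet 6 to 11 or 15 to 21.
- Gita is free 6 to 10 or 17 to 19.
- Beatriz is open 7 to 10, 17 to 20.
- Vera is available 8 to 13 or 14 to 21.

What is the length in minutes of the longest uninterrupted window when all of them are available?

120

Ana ∩ Lila: 06:00-11:00, 15:00-21:00.
Ana ∩ Lila ∩ Gita: 06:00-10:00, 17:00-19:00.
Ana ∩ Lila ∩ Gita ∩ Beatriz: 07:00-10:00, 17:00-19:00.
Ana ∩ Lila ∩ Gita ∩ Beatriz ∩ Vera: 08:00-10:00, 17:00-19:00.
Those are the intersection windows.
The longest is 08:00-10:00 at 120 minutes.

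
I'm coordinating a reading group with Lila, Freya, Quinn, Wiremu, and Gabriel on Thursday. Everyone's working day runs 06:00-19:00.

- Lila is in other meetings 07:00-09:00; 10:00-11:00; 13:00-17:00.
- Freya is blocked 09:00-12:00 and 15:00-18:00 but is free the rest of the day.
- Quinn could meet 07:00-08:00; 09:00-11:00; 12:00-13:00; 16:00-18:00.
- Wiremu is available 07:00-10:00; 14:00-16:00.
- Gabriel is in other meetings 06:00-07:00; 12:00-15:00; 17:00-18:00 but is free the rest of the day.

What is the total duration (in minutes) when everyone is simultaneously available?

Lila free: 06:00-07:00, 09:00-10:00, 11:00-13:00, 17:00-19:00 (invert busy blocks within the working day).
Freya free: 06:00-09:00, 12:00-15:00, 18:00-19:00 (invert busy blocks within the working day).
Quinn free: 07:00-08:00, 09:00-11:00, 12:00-13:00, 16:00-18:00.
Wiremu free: 07:00-10:00, 14:00-16:00.
Gabriel free: 07:00-12:00, 15:00-17:00, 18:00-19:00 (invert busy blocks within the working day).
Lila ∩ Freya: 06:00-07:00, 12:00-13:00, 18:00-19:00.
Lila ∩ Freya ∩ Quinn: 12:00-13:00.
Lila ∩ Freya ∩ Quinn ∩ Wiremu: ∅.
Lila ∩ Freya ∩ Quinn ∩ Wiremu ∩ Gabriel: ∅.
There is no time when everyone is free.
There is no common window, so the total is 0 minutes.

0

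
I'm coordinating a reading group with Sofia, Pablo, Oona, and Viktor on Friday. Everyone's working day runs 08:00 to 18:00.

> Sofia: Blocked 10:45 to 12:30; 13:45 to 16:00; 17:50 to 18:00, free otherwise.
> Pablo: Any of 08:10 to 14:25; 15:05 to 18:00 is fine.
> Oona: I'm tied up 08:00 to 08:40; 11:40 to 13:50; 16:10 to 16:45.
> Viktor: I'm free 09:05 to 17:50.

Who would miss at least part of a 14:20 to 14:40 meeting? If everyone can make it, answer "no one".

Sofia free: 08:00-10:45, 12:30-13:45, 16:00-17:50 (invert busy blocks within the working day).
Pablo free: 08:10-14:25, 15:05-18:00.
Oona free: 08:40-11:40, 13:50-16:10, 16:45-18:00 (invert busy blocks within the working day).
Viktor free: 09:05-17:50.
Sofia: not fully free for 14:20-14:40. Pablo: not fully free for 14:20-14:40. Oona: free for 14:20-14:40. Viktor: free for 14:20-14:40.

Pablo, Sofia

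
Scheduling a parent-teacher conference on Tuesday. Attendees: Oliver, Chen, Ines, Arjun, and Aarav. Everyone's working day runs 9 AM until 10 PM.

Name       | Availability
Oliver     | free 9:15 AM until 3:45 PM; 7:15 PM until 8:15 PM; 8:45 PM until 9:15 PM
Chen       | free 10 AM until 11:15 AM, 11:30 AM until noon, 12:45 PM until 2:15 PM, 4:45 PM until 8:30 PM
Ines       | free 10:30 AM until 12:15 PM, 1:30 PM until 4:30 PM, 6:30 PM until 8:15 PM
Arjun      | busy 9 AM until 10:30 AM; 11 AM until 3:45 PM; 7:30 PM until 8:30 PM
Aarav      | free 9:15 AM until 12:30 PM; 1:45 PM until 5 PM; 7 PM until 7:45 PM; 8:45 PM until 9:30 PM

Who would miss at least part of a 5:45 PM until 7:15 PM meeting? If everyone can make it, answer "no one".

Aarav, Ines, Oliver

Oliver free: 09:15-15:45, 19:15-20:15, 20:45-21:15.
Chen free: 10:00-11:15, 11:30-12:00, 12:45-14:15, 16:45-20:30.
Ines free: 10:30-12:15, 13:30-16:30, 18:30-20:15.
Arjun free: 10:30-11:00, 15:45-19:30, 20:30-22:00 (invert busy blocks within the working day).
Aarav free: 09:15-12:30, 13:45-17:00, 19:00-19:45, 20:45-21:30.
Oliver: not fully free for 17:45-19:15. Chen: free for 17:45-19:15. Ines: not fully free for 17:45-19:15. Arjun: free for 17:45-19:15. Aarav: not fully free for 17:45-19:15.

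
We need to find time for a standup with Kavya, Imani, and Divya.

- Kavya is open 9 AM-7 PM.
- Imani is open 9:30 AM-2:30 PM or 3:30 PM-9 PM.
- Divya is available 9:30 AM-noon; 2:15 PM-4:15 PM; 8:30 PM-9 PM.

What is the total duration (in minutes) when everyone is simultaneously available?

210

Kavya ∩ Imani: 09:30-14:30, 15:30-19:00.
Kavya ∩ Imani ∩ Divya: 09:30-12:00, 14:15-14:30, 15:30-16:15.
Summing the common windows: 150 + 15 + 45 = 210 minutes.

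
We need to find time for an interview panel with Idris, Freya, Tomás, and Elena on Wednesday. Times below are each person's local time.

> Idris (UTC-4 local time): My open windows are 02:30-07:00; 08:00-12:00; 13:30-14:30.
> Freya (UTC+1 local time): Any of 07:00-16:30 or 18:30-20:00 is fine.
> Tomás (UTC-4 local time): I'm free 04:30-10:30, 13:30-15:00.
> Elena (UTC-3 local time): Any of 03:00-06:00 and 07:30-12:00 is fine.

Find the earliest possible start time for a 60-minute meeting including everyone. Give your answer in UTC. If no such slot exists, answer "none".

12:00

Idris in UTC: 06:30-11:00, 12:00-16:00, 17:30-18:30 (add 4h to convert from UTC-4).
Freya in UTC: 06:00-15:30, 17:30-19:00 (subtract 1h to convert from UTC+1).
Tomás in UTC: 08:30-14:30, 17:30-19:00 (add 4h to convert from UTC-4).
Elena in UTC: 06:00-09:00, 10:30-15:00 (add 3h to convert from UTC-3).
Idris ∩ Freya: 06:30-11:00, 12:00-15:30, 17:30-18:30.
Idris ∩ Freya ∩ Tomás: 08:30-11:00, 12:00-14:30, 17:30-18:30.
Idris ∩ Freya ∩ Tomás ∩ Elena: 08:30-09:00, 10:30-11:00, 12:00-14:30.
The first common window of at least 60 minutes is 12:00-14:30, so the earliest start is 12:00.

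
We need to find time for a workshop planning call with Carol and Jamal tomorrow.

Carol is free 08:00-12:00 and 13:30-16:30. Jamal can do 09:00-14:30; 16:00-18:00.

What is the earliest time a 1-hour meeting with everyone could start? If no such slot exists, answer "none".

Carol ∩ Jamal: 09:00-12:00, 13:30-14:30, 16:00-16:30.
The first common window of at least 60 minutes is 09:00-12:00, so the earliest start is 09:00.

09:00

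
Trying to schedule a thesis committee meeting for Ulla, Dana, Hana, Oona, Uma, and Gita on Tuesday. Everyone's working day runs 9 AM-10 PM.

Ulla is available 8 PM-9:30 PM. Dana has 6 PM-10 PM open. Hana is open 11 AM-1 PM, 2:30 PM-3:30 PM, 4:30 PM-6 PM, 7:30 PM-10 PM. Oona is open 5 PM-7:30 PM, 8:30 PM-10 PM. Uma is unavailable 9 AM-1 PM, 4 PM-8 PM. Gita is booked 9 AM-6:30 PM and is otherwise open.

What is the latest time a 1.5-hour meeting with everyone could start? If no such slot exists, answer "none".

Ulla free: 20:00-21:30.
Dana free: 18:00-22:00.
Hana free: 11:00-13:00, 14:30-15:30, 16:30-18:00, 19:30-22:00.
Oona free: 17:00-19:30, 20:30-22:00.
Uma free: 13:00-16:00, 20:00-22:00 (invert busy blocks within the working day).
Gita free: 18:30-22:00 (invert busy blocks within the working day).
Ulla ∩ Dana: 20:00-21:30.
Ulla ∩ Dana ∩ Hana: 20:00-21:30.
Ulla ∩ Dana ∩ Hana ∩ Oona: 20:30-21:30.
Ulla ∩ Dana ∩ Hana ∩ Oona ∩ Uma: 20:30-21:30.
Ulla ∩ Dana ∩ Hana ∩ Oona ∩ Uma ∩ Gita: 20:30-21:30.
No common window is at least 90 minutes long.

none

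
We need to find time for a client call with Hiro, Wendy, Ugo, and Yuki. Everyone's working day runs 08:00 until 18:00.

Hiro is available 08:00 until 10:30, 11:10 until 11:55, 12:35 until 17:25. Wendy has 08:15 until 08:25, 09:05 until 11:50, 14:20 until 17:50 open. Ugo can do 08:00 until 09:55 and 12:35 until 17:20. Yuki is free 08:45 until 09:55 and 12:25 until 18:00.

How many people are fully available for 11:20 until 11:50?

2

Hiro and Wendy can make the full 11:20-11:50 slot — that's 2.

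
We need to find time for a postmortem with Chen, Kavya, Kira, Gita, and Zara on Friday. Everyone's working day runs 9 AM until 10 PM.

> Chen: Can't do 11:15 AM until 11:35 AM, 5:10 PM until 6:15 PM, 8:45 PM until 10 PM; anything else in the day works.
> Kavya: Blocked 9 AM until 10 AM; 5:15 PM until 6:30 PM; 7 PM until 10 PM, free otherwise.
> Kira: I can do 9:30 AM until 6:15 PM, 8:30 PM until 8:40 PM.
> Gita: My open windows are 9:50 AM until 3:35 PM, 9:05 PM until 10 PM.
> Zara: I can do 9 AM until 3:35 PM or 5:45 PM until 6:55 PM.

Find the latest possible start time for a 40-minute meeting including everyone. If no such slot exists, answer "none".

14:55

Chen free: 09:00-11:15, 11:35-17:10, 18:15-20:45 (invert busy blocks within the working day).
Kavya free: 10:00-17:15, 18:30-19:00 (invert busy blocks within the working day).
Kira free: 09:30-18:15, 20:30-20:40.
Gita free: 09:50-15:35, 21:05-22:00.
Zara free: 09:00-15:35, 17:45-18:55.
Chen ∩ Kavya: 10:00-11:15, 11:35-17:10, 18:30-19:00.
Chen ∩ Kavya ∩ Kira: 10:00-11:15, 11:35-17:10.
Chen ∩ Kavya ∩ Kira ∩ Gita: 10:00-11:15, 11:35-15:35.
Chen ∩ Kavya ∩ Kira ∩ Gita ∩ Zara: 10:00-11:15, 11:35-15:35.
The last common window of at least 40 minutes is 11:35-15:35; a 40-minute meeting can start as late as 14:55 and still end by 15:35.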